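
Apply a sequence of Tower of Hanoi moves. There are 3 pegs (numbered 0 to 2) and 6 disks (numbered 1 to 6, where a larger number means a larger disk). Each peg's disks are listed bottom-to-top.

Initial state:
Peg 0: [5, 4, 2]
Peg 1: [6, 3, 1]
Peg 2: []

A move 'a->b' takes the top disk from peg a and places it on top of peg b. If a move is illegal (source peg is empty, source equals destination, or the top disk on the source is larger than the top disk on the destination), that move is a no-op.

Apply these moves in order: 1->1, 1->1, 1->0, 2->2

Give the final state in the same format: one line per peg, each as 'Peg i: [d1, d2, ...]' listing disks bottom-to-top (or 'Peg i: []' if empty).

Answer: Peg 0: [5, 4, 2, 1]
Peg 1: [6, 3]
Peg 2: []

Derivation:
After move 1 (1->1):
Peg 0: [5, 4, 2]
Peg 1: [6, 3, 1]
Peg 2: []

After move 2 (1->1):
Peg 0: [5, 4, 2]
Peg 1: [6, 3, 1]
Peg 2: []

After move 3 (1->0):
Peg 0: [5, 4, 2, 1]
Peg 1: [6, 3]
Peg 2: []

After move 4 (2->2):
Peg 0: [5, 4, 2, 1]
Peg 1: [6, 3]
Peg 2: []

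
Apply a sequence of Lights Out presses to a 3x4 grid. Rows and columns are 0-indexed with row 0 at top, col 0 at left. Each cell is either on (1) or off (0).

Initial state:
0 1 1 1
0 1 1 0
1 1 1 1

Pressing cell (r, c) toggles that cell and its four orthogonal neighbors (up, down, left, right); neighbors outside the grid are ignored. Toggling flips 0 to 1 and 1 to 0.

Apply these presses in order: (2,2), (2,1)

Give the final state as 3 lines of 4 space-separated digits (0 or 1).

After press 1 at (2,2):
0 1 1 1
0 1 0 0
1 0 0 0

After press 2 at (2,1):
0 1 1 1
0 0 0 0
0 1 1 0

Answer: 0 1 1 1
0 0 0 0
0 1 1 0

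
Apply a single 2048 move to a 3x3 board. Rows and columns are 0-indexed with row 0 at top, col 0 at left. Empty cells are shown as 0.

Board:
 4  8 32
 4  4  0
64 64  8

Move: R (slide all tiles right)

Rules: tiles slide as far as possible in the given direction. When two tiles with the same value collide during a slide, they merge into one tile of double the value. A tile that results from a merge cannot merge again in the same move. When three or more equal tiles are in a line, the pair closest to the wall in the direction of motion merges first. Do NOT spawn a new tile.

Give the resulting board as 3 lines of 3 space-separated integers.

Slide right:
row 0: [4, 8, 32] -> [4, 8, 32]
row 1: [4, 4, 0] -> [0, 0, 8]
row 2: [64, 64, 8] -> [0, 128, 8]

Answer:   4   8  32
  0   0   8
  0 128   8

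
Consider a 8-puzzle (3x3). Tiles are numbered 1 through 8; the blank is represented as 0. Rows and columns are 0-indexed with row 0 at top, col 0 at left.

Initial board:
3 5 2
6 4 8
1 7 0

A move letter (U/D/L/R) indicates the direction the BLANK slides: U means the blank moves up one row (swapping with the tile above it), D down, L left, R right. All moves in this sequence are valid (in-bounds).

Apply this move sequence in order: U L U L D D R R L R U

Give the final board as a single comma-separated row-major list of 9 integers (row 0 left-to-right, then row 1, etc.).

Answer: 6, 3, 2, 1, 5, 0, 7, 8, 4

Derivation:
After move 1 (U):
3 5 2
6 4 0
1 7 8

After move 2 (L):
3 5 2
6 0 4
1 7 8

After move 3 (U):
3 0 2
6 5 4
1 7 8

After move 4 (L):
0 3 2
6 5 4
1 7 8

After move 5 (D):
6 3 2
0 5 4
1 7 8

After move 6 (D):
6 3 2
1 5 4
0 7 8

After move 7 (R):
6 3 2
1 5 4
7 0 8

After move 8 (R):
6 3 2
1 5 4
7 8 0

After move 9 (L):
6 3 2
1 5 4
7 0 8

After move 10 (R):
6 3 2
1 5 4
7 8 0

After move 11 (U):
6 3 2
1 5 0
7 8 4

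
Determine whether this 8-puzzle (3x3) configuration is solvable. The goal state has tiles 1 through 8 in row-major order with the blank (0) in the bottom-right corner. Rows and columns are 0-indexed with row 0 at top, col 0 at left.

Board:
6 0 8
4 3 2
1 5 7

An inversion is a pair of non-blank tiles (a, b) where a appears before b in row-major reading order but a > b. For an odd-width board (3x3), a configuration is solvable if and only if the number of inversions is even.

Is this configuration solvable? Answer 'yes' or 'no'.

Answer: no

Derivation:
Inversions (pairs i<j in row-major order where tile[i] > tile[j] > 0): 17
17 is odd, so the puzzle is not solvable.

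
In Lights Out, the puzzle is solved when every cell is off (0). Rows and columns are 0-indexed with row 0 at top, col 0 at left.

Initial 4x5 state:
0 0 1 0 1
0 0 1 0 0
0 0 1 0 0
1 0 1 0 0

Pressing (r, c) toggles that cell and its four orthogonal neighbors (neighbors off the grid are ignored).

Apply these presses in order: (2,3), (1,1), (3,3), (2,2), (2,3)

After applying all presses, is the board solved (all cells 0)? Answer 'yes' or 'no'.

After press 1 at (2,3):
0 0 1 0 1
0 0 1 1 0
0 0 0 1 1
1 0 1 1 0

After press 2 at (1,1):
0 1 1 0 1
1 1 0 1 0
0 1 0 1 1
1 0 1 1 0

After press 3 at (3,3):
0 1 1 0 1
1 1 0 1 0
0 1 0 0 1
1 0 0 0 1

After press 4 at (2,2):
0 1 1 0 1
1 1 1 1 0
0 0 1 1 1
1 0 1 0 1

After press 5 at (2,3):
0 1 1 0 1
1 1 1 0 0
0 0 0 0 0
1 0 1 1 1

Lights still on: 10

Answer: no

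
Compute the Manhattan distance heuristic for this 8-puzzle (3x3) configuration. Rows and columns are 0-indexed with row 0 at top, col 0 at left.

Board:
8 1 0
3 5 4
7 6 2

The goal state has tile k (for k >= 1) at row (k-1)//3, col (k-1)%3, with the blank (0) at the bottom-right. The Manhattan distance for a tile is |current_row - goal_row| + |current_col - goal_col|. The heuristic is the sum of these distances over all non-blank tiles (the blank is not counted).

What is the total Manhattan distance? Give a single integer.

Answer: 14

Derivation:
Tile 8: (0,0)->(2,1) = 3
Tile 1: (0,1)->(0,0) = 1
Tile 3: (1,0)->(0,2) = 3
Tile 5: (1,1)->(1,1) = 0
Tile 4: (1,2)->(1,0) = 2
Tile 7: (2,0)->(2,0) = 0
Tile 6: (2,1)->(1,2) = 2
Tile 2: (2,2)->(0,1) = 3
Sum: 3 + 1 + 3 + 0 + 2 + 0 + 2 + 3 = 14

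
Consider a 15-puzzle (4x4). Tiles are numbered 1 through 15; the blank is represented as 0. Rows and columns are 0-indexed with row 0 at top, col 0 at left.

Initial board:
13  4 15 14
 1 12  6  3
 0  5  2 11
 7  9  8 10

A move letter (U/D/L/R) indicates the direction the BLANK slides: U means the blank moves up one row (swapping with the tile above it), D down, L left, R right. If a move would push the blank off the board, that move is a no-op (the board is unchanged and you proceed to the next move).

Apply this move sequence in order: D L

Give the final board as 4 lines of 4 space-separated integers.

After move 1 (D):
13  4 15 14
 1 12  6  3
 7  5  2 11
 0  9  8 10

After move 2 (L):
13  4 15 14
 1 12  6  3
 7  5  2 11
 0  9  8 10

Answer: 13  4 15 14
 1 12  6  3
 7  5  2 11
 0  9  8 10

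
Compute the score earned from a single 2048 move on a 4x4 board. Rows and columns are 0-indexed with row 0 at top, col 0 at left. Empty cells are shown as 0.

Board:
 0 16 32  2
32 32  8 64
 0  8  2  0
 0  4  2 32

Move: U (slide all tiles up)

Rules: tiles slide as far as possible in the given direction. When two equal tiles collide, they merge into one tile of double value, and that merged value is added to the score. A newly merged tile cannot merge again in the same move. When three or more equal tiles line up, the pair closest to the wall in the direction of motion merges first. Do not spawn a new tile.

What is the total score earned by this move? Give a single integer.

Slide up:
col 0: [0, 32, 0, 0] -> [32, 0, 0, 0]  score +0 (running 0)
col 1: [16, 32, 8, 4] -> [16, 32, 8, 4]  score +0 (running 0)
col 2: [32, 8, 2, 2] -> [32, 8, 4, 0]  score +4 (running 4)
col 3: [2, 64, 0, 32] -> [2, 64, 32, 0]  score +0 (running 4)
Board after move:
32 16 32  2
 0 32  8 64
 0  8  4 32
 0  4  0  0

Answer: 4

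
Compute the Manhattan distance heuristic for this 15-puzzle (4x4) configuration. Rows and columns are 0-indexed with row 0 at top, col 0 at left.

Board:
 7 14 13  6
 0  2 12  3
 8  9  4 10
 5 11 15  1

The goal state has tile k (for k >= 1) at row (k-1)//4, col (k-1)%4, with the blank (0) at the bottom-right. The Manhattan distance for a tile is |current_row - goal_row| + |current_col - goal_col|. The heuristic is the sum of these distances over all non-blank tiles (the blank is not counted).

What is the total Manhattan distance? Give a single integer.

Tile 7: (0,0)->(1,2) = 3
Tile 14: (0,1)->(3,1) = 3
Tile 13: (0,2)->(3,0) = 5
Tile 6: (0,3)->(1,1) = 3
Tile 2: (1,1)->(0,1) = 1
Tile 12: (1,2)->(2,3) = 2
Tile 3: (1,3)->(0,2) = 2
Tile 8: (2,0)->(1,3) = 4
Tile 9: (2,1)->(2,0) = 1
Tile 4: (2,2)->(0,3) = 3
Tile 10: (2,3)->(2,1) = 2
Tile 5: (3,0)->(1,0) = 2
Tile 11: (3,1)->(2,2) = 2
Tile 15: (3,2)->(3,2) = 0
Tile 1: (3,3)->(0,0) = 6
Sum: 3 + 3 + 5 + 3 + 1 + 2 + 2 + 4 + 1 + 3 + 2 + 2 + 2 + 0 + 6 = 39

Answer: 39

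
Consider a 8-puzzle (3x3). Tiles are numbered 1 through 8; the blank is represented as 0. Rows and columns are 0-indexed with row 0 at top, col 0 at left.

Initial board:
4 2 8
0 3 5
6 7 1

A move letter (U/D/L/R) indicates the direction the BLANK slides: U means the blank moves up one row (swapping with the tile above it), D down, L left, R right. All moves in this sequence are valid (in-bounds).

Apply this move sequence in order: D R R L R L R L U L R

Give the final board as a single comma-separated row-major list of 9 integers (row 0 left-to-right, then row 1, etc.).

After move 1 (D):
4 2 8
6 3 5
0 7 1

After move 2 (R):
4 2 8
6 3 5
7 0 1

After move 3 (R):
4 2 8
6 3 5
7 1 0

After move 4 (L):
4 2 8
6 3 5
7 0 1

After move 5 (R):
4 2 8
6 3 5
7 1 0

After move 6 (L):
4 2 8
6 3 5
7 0 1

After move 7 (R):
4 2 8
6 3 5
7 1 0

After move 8 (L):
4 2 8
6 3 5
7 0 1

After move 9 (U):
4 2 8
6 0 5
7 3 1

After move 10 (L):
4 2 8
0 6 5
7 3 1

After move 11 (R):
4 2 8
6 0 5
7 3 1

Answer: 4, 2, 8, 6, 0, 5, 7, 3, 1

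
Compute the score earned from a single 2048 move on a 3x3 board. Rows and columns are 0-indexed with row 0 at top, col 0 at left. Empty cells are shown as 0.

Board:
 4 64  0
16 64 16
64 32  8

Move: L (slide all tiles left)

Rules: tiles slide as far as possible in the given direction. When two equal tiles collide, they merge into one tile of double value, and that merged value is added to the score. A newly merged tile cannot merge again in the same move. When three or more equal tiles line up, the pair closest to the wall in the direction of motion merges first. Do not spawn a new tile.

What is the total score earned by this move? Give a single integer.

Answer: 0

Derivation:
Slide left:
row 0: [4, 64, 0] -> [4, 64, 0]  score +0 (running 0)
row 1: [16, 64, 16] -> [16, 64, 16]  score +0 (running 0)
row 2: [64, 32, 8] -> [64, 32, 8]  score +0 (running 0)
Board after move:
 4 64  0
16 64 16
64 32  8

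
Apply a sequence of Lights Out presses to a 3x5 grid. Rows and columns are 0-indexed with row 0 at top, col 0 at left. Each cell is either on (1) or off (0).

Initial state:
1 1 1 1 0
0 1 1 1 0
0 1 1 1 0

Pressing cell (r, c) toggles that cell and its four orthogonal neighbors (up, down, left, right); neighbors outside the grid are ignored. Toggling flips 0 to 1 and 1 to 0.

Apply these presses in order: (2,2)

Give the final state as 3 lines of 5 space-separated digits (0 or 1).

After press 1 at (2,2):
1 1 1 1 0
0 1 0 1 0
0 0 0 0 0

Answer: 1 1 1 1 0
0 1 0 1 0
0 0 0 0 0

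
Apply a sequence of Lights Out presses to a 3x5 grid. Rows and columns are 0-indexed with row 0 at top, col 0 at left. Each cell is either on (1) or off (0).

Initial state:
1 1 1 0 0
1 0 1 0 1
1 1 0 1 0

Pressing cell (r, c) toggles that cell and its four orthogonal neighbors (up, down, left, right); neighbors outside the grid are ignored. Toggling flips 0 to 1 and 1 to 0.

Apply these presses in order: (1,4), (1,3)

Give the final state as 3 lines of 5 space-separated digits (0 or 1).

Answer: 1 1 1 1 1
1 0 0 0 1
1 1 0 0 1

Derivation:
After press 1 at (1,4):
1 1 1 0 1
1 0 1 1 0
1 1 0 1 1

After press 2 at (1,3):
1 1 1 1 1
1 0 0 0 1
1 1 0 0 1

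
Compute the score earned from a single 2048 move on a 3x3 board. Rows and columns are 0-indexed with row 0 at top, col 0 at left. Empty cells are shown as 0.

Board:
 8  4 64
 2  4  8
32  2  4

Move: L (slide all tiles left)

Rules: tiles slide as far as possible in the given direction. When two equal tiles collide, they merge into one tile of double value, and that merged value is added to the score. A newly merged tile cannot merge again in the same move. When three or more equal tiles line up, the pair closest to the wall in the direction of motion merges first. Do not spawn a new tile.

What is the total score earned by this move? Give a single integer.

Slide left:
row 0: [8, 4, 64] -> [8, 4, 64]  score +0 (running 0)
row 1: [2, 4, 8] -> [2, 4, 8]  score +0 (running 0)
row 2: [32, 2, 4] -> [32, 2, 4]  score +0 (running 0)
Board after move:
 8  4 64
 2  4  8
32  2  4

Answer: 0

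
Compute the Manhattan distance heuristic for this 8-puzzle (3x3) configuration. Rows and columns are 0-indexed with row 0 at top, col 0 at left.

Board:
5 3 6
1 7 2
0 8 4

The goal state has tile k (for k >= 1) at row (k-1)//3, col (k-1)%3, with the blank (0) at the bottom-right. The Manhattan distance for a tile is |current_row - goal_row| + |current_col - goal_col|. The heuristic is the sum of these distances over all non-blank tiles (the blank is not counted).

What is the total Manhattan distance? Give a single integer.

Answer: 12

Derivation:
Tile 5: (0,0)->(1,1) = 2
Tile 3: (0,1)->(0,2) = 1
Tile 6: (0,2)->(1,2) = 1
Tile 1: (1,0)->(0,0) = 1
Tile 7: (1,1)->(2,0) = 2
Tile 2: (1,2)->(0,1) = 2
Tile 8: (2,1)->(2,1) = 0
Tile 4: (2,2)->(1,0) = 3
Sum: 2 + 1 + 1 + 1 + 2 + 2 + 0 + 3 = 12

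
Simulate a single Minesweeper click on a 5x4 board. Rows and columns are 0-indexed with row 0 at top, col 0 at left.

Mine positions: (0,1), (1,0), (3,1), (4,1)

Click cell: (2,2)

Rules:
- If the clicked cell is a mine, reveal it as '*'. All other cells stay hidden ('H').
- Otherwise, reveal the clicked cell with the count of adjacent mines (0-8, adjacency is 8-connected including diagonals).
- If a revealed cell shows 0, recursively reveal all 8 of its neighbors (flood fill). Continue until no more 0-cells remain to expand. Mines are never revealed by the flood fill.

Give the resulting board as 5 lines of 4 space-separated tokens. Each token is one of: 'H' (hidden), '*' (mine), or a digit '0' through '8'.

H H H H
H H H H
H H 1 H
H H H H
H H H H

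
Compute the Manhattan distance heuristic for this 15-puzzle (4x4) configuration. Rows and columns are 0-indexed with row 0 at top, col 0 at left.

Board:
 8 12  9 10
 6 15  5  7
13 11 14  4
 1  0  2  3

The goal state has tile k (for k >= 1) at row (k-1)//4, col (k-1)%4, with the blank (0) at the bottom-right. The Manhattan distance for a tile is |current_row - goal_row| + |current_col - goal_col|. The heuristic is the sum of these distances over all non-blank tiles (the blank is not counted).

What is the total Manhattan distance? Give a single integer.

Answer: 40

Derivation:
Tile 8: at (0,0), goal (1,3), distance |0-1|+|0-3| = 4
Tile 12: at (0,1), goal (2,3), distance |0-2|+|1-3| = 4
Tile 9: at (0,2), goal (2,0), distance |0-2|+|2-0| = 4
Tile 10: at (0,3), goal (2,1), distance |0-2|+|3-1| = 4
Tile 6: at (1,0), goal (1,1), distance |1-1|+|0-1| = 1
Tile 15: at (1,1), goal (3,2), distance |1-3|+|1-2| = 3
Tile 5: at (1,2), goal (1,0), distance |1-1|+|2-0| = 2
Tile 7: at (1,3), goal (1,2), distance |1-1|+|3-2| = 1
Tile 13: at (2,0), goal (3,0), distance |2-3|+|0-0| = 1
Tile 11: at (2,1), goal (2,2), distance |2-2|+|1-2| = 1
Tile 14: at (2,2), goal (3,1), distance |2-3|+|2-1| = 2
Tile 4: at (2,3), goal (0,3), distance |2-0|+|3-3| = 2
Tile 1: at (3,0), goal (0,0), distance |3-0|+|0-0| = 3
Tile 2: at (3,2), goal (0,1), distance |3-0|+|2-1| = 4
Tile 3: at (3,3), goal (0,2), distance |3-0|+|3-2| = 4
Sum: 4 + 4 + 4 + 4 + 1 + 3 + 2 + 1 + 1 + 1 + 2 + 2 + 3 + 4 + 4 = 40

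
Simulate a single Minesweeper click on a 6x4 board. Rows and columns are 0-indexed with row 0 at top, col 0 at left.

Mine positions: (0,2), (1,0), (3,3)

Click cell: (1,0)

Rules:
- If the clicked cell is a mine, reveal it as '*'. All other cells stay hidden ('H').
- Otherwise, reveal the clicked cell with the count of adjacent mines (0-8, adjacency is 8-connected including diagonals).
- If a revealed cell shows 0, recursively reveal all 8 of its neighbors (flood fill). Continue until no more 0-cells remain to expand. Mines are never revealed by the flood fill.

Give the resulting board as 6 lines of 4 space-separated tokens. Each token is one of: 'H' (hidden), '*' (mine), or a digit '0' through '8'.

H H H H
* H H H
H H H H
H H H H
H H H H
H H H H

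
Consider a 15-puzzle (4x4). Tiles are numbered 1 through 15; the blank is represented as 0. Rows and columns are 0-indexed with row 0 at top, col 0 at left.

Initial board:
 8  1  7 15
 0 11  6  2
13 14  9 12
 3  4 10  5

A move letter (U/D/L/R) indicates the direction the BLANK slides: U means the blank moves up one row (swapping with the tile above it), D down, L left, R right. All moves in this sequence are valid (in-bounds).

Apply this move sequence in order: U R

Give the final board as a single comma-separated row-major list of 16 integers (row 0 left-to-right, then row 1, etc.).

After move 1 (U):
 0  1  7 15
 8 11  6  2
13 14  9 12
 3  4 10  5

After move 2 (R):
 1  0  7 15
 8 11  6  2
13 14  9 12
 3  4 10  5

Answer: 1, 0, 7, 15, 8, 11, 6, 2, 13, 14, 9, 12, 3, 4, 10, 5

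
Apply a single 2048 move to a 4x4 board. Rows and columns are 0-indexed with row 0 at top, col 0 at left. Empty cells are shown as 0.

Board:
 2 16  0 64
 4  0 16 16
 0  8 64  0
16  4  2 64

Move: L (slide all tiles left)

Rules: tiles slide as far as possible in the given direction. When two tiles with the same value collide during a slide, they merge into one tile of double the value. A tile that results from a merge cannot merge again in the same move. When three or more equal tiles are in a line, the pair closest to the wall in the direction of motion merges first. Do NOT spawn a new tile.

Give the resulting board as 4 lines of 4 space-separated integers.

Answer:  2 16 64  0
 4 32  0  0
 8 64  0  0
16  4  2 64

Derivation:
Slide left:
row 0: [2, 16, 0, 64] -> [2, 16, 64, 0]
row 1: [4, 0, 16, 16] -> [4, 32, 0, 0]
row 2: [0, 8, 64, 0] -> [8, 64, 0, 0]
row 3: [16, 4, 2, 64] -> [16, 4, 2, 64]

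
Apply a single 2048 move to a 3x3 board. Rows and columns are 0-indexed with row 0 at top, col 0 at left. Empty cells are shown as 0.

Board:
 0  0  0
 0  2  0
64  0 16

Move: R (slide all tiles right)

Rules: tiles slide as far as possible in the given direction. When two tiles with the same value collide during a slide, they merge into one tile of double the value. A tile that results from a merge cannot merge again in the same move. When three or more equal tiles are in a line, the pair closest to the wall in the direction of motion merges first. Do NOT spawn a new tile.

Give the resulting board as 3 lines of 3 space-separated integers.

Slide right:
row 0: [0, 0, 0] -> [0, 0, 0]
row 1: [0, 2, 0] -> [0, 0, 2]
row 2: [64, 0, 16] -> [0, 64, 16]

Answer:  0  0  0
 0  0  2
 0 64 16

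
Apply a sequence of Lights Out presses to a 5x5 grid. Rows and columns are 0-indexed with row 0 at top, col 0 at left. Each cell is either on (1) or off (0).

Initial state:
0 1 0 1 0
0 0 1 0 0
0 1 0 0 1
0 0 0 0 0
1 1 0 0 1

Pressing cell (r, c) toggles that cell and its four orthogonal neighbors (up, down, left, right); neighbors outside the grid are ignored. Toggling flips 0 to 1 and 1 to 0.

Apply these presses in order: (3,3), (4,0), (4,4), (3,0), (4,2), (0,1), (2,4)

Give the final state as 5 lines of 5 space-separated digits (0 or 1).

Answer: 1 0 1 1 0
0 1 1 0 1
1 1 0 0 0
0 1 0 1 1
1 1 1 1 0

Derivation:
After press 1 at (3,3):
0 1 0 1 0
0 0 1 0 0
0 1 0 1 1
0 0 1 1 1
1 1 0 1 1

After press 2 at (4,0):
0 1 0 1 0
0 0 1 0 0
0 1 0 1 1
1 0 1 1 1
0 0 0 1 1

After press 3 at (4,4):
0 1 0 1 0
0 0 1 0 0
0 1 0 1 1
1 0 1 1 0
0 0 0 0 0

After press 4 at (3,0):
0 1 0 1 0
0 0 1 0 0
1 1 0 1 1
0 1 1 1 0
1 0 0 0 0

After press 5 at (4,2):
0 1 0 1 0
0 0 1 0 0
1 1 0 1 1
0 1 0 1 0
1 1 1 1 0

After press 6 at (0,1):
1 0 1 1 0
0 1 1 0 0
1 1 0 1 1
0 1 0 1 0
1 1 1 1 0

After press 7 at (2,4):
1 0 1 1 0
0 1 1 0 1
1 1 0 0 0
0 1 0 1 1
1 1 1 1 0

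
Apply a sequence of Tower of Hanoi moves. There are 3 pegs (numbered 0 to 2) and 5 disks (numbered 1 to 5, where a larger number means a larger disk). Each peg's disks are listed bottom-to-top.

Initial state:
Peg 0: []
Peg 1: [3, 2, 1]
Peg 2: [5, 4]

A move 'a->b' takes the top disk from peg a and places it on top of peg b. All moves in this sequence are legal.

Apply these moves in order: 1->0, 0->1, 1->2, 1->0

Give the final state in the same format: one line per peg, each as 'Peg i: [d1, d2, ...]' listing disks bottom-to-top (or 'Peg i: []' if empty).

Answer: Peg 0: [2]
Peg 1: [3]
Peg 2: [5, 4, 1]

Derivation:
After move 1 (1->0):
Peg 0: [1]
Peg 1: [3, 2]
Peg 2: [5, 4]

After move 2 (0->1):
Peg 0: []
Peg 1: [3, 2, 1]
Peg 2: [5, 4]

After move 3 (1->2):
Peg 0: []
Peg 1: [3, 2]
Peg 2: [5, 4, 1]

After move 4 (1->0):
Peg 0: [2]
Peg 1: [3]
Peg 2: [5, 4, 1]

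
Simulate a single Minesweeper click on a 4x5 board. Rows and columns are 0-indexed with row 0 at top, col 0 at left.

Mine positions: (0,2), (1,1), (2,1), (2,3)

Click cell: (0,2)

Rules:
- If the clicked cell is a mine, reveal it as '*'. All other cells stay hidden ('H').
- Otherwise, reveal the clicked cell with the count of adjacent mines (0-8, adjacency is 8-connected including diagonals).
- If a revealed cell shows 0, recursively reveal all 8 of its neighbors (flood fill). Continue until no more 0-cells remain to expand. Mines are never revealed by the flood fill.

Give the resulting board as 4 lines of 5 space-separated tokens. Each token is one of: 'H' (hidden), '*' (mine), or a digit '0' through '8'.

H H * H H
H H H H H
H H H H H
H H H H H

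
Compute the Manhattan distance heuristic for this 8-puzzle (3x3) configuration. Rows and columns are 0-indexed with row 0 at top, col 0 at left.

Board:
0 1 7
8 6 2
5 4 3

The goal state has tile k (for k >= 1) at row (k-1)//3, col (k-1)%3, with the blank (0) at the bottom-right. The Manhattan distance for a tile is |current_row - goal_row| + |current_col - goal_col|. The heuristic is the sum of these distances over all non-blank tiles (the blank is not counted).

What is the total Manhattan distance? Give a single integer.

Answer: 16

Derivation:
Tile 1: (0,1)->(0,0) = 1
Tile 7: (0,2)->(2,0) = 4
Tile 8: (1,0)->(2,1) = 2
Tile 6: (1,1)->(1,2) = 1
Tile 2: (1,2)->(0,1) = 2
Tile 5: (2,0)->(1,1) = 2
Tile 4: (2,1)->(1,0) = 2
Tile 3: (2,2)->(0,2) = 2
Sum: 1 + 4 + 2 + 1 + 2 + 2 + 2 + 2 = 16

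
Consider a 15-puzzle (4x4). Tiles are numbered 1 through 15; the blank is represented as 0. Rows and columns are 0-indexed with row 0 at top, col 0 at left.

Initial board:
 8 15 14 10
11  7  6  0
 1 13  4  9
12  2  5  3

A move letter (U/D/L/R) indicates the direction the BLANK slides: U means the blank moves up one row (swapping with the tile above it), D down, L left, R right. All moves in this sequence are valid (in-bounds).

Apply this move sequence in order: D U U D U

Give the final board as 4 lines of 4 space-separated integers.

Answer:  8 15 14  0
11  7  6 10
 1 13  4  9
12  2  5  3

Derivation:
After move 1 (D):
 8 15 14 10
11  7  6  9
 1 13  4  0
12  2  5  3

After move 2 (U):
 8 15 14 10
11  7  6  0
 1 13  4  9
12  2  5  3

After move 3 (U):
 8 15 14  0
11  7  6 10
 1 13  4  9
12  2  5  3

After move 4 (D):
 8 15 14 10
11  7  6  0
 1 13  4  9
12  2  5  3

After move 5 (U):
 8 15 14  0
11  7  6 10
 1 13  4  9
12  2  5  3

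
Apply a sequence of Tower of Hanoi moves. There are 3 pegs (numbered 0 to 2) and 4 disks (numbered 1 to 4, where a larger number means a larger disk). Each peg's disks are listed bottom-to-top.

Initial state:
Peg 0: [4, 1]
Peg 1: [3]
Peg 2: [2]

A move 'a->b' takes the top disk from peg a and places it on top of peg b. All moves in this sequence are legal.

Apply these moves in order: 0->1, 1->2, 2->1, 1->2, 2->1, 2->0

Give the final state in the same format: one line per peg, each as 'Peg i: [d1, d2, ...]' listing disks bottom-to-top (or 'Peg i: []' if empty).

Answer: Peg 0: [4, 2]
Peg 1: [3, 1]
Peg 2: []

Derivation:
After move 1 (0->1):
Peg 0: [4]
Peg 1: [3, 1]
Peg 2: [2]

After move 2 (1->2):
Peg 0: [4]
Peg 1: [3]
Peg 2: [2, 1]

After move 3 (2->1):
Peg 0: [4]
Peg 1: [3, 1]
Peg 2: [2]

After move 4 (1->2):
Peg 0: [4]
Peg 1: [3]
Peg 2: [2, 1]

After move 5 (2->1):
Peg 0: [4]
Peg 1: [3, 1]
Peg 2: [2]

After move 6 (2->0):
Peg 0: [4, 2]
Peg 1: [3, 1]
Peg 2: []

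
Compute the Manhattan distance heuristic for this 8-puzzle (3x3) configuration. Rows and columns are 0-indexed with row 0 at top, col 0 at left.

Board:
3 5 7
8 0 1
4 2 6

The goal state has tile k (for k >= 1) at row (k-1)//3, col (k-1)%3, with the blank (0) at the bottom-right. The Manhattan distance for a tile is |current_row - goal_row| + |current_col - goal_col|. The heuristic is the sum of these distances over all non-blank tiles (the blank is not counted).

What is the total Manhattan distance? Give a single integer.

Answer: 16

Derivation:
Tile 3: at (0,0), goal (0,2), distance |0-0|+|0-2| = 2
Tile 5: at (0,1), goal (1,1), distance |0-1|+|1-1| = 1
Tile 7: at (0,2), goal (2,0), distance |0-2|+|2-0| = 4
Tile 8: at (1,0), goal (2,1), distance |1-2|+|0-1| = 2
Tile 1: at (1,2), goal (0,0), distance |1-0|+|2-0| = 3
Tile 4: at (2,0), goal (1,0), distance |2-1|+|0-0| = 1
Tile 2: at (2,1), goal (0,1), distance |2-0|+|1-1| = 2
Tile 6: at (2,2), goal (1,2), distance |2-1|+|2-2| = 1
Sum: 2 + 1 + 4 + 2 + 3 + 1 + 2 + 1 = 16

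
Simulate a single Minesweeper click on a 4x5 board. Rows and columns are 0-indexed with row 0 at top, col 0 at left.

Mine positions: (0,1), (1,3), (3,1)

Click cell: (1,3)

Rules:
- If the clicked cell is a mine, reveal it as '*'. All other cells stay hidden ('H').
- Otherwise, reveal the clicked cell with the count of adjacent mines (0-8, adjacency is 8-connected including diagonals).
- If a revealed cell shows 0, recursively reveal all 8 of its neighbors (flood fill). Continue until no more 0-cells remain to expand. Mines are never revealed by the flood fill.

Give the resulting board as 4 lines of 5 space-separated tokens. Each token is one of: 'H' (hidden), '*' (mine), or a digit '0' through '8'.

H H H H H
H H H * H
H H H H H
H H H H H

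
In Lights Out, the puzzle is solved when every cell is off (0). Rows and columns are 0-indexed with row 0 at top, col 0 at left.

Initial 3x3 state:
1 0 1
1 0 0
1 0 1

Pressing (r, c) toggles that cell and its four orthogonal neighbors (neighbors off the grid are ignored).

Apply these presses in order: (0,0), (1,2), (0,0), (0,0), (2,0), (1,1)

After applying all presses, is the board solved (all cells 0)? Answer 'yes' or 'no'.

After press 1 at (0,0):
0 1 1
0 0 0
1 0 1

After press 2 at (1,2):
0 1 0
0 1 1
1 0 0

After press 3 at (0,0):
1 0 0
1 1 1
1 0 0

After press 4 at (0,0):
0 1 0
0 1 1
1 0 0

After press 5 at (2,0):
0 1 0
1 1 1
0 1 0

After press 6 at (1,1):
0 0 0
0 0 0
0 0 0

Lights still on: 0

Answer: yes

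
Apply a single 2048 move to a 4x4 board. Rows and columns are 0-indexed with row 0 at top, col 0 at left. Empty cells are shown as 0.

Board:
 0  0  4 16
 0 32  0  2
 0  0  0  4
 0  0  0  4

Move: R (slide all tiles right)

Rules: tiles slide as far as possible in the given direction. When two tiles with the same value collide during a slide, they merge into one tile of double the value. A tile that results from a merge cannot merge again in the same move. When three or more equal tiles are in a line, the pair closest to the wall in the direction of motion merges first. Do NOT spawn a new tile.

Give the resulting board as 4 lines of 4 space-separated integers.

Slide right:
row 0: [0, 0, 4, 16] -> [0, 0, 4, 16]
row 1: [0, 32, 0, 2] -> [0, 0, 32, 2]
row 2: [0, 0, 0, 4] -> [0, 0, 0, 4]
row 3: [0, 0, 0, 4] -> [0, 0, 0, 4]

Answer:  0  0  4 16
 0  0 32  2
 0  0  0  4
 0  0  0  4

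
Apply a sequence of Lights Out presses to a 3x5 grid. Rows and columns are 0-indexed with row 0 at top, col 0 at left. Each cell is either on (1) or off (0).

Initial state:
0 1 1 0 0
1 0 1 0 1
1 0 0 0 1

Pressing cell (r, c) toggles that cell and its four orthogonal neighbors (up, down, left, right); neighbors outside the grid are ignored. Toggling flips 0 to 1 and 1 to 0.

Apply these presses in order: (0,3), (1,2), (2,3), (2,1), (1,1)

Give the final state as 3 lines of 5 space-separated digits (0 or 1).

Answer: 0 0 1 1 1
0 1 1 1 1
0 0 1 1 0

Derivation:
After press 1 at (0,3):
0 1 0 1 1
1 0 1 1 1
1 0 0 0 1

After press 2 at (1,2):
0 1 1 1 1
1 1 0 0 1
1 0 1 0 1

After press 3 at (2,3):
0 1 1 1 1
1 1 0 1 1
1 0 0 1 0

After press 4 at (2,1):
0 1 1 1 1
1 0 0 1 1
0 1 1 1 0

After press 5 at (1,1):
0 0 1 1 1
0 1 1 1 1
0 0 1 1 0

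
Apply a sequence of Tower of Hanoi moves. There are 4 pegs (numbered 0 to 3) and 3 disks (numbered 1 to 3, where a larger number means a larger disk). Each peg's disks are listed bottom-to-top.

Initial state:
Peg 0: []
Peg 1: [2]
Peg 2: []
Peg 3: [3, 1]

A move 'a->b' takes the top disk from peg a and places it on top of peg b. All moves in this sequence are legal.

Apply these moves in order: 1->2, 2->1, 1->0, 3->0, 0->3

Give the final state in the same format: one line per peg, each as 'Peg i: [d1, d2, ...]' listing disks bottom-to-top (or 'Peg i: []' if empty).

After move 1 (1->2):
Peg 0: []
Peg 1: []
Peg 2: [2]
Peg 3: [3, 1]

After move 2 (2->1):
Peg 0: []
Peg 1: [2]
Peg 2: []
Peg 3: [3, 1]

After move 3 (1->0):
Peg 0: [2]
Peg 1: []
Peg 2: []
Peg 3: [3, 1]

After move 4 (3->0):
Peg 0: [2, 1]
Peg 1: []
Peg 2: []
Peg 3: [3]

After move 5 (0->3):
Peg 0: [2]
Peg 1: []
Peg 2: []
Peg 3: [3, 1]

Answer: Peg 0: [2]
Peg 1: []
Peg 2: []
Peg 3: [3, 1]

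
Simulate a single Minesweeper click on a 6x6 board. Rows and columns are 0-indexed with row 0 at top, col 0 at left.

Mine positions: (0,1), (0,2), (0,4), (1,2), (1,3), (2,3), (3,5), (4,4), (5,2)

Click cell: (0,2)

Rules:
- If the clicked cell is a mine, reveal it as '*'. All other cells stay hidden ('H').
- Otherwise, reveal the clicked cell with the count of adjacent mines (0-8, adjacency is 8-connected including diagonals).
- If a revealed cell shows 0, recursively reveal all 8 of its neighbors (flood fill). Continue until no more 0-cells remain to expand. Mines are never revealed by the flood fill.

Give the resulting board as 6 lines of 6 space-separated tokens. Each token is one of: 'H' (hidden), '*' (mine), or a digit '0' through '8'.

H H * H H H
H H H H H H
H H H H H H
H H H H H H
H H H H H H
H H H H H H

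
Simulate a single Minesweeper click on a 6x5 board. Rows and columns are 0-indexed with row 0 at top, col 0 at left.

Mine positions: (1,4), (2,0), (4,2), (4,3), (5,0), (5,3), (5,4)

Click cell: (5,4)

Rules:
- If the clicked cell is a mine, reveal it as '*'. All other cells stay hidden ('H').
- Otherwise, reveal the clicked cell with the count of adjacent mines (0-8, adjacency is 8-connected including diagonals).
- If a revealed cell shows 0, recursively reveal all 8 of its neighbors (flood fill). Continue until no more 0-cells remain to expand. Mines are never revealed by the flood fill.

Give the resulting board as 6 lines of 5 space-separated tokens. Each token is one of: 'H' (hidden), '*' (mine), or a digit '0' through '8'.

H H H H H
H H H H H
H H H H H
H H H H H
H H H H H
H H H H *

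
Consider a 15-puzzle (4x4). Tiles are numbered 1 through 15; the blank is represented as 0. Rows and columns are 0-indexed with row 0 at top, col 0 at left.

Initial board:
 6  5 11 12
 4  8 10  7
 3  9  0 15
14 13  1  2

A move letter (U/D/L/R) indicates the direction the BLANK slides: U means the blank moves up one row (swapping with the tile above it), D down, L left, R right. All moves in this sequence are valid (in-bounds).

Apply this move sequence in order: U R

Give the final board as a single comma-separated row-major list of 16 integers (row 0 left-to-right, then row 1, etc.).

After move 1 (U):
 6  5 11 12
 4  8  0  7
 3  9 10 15
14 13  1  2

After move 2 (R):
 6  5 11 12
 4  8  7  0
 3  9 10 15
14 13  1  2

Answer: 6, 5, 11, 12, 4, 8, 7, 0, 3, 9, 10, 15, 14, 13, 1, 2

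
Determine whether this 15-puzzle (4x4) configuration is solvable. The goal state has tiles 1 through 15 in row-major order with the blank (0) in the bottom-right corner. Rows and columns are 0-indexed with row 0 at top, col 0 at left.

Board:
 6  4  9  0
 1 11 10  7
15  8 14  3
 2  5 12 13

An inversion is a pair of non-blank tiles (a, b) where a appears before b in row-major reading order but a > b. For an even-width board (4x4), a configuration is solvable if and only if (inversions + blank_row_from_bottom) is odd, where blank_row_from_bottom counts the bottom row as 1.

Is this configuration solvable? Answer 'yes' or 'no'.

Answer: no

Derivation:
Inversions: 44
Blank is in row 0 (0-indexed from top), which is row 4 counting from the bottom (bottom = 1).
44 + 4 = 48, which is even, so the puzzle is not solvable.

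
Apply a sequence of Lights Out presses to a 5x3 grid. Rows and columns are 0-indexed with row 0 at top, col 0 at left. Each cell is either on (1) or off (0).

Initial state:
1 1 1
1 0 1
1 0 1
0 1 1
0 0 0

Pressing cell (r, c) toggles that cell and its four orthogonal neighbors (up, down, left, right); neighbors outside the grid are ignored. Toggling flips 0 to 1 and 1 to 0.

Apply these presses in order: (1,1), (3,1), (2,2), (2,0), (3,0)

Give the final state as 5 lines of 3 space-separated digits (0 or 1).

Answer: 1 0 1
1 1 1
1 0 0
1 1 1
1 1 0

Derivation:
After press 1 at (1,1):
1 0 1
0 1 0
1 1 1
0 1 1
0 0 0

After press 2 at (3,1):
1 0 1
0 1 0
1 0 1
1 0 0
0 1 0

After press 3 at (2,2):
1 0 1
0 1 1
1 1 0
1 0 1
0 1 0

After press 4 at (2,0):
1 0 1
1 1 1
0 0 0
0 0 1
0 1 0

After press 5 at (3,0):
1 0 1
1 1 1
1 0 0
1 1 1
1 1 0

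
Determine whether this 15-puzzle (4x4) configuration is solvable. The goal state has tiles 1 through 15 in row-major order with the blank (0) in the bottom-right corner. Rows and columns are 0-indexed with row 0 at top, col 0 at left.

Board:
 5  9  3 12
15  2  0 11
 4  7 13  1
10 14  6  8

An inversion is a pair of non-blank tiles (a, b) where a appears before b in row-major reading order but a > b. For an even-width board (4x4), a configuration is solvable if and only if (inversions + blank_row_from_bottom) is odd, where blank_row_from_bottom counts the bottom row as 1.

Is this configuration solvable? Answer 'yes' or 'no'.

Inversions: 49
Blank is in row 1 (0-indexed from top), which is row 3 counting from the bottom (bottom = 1).
49 + 3 = 52, which is even, so the puzzle is not solvable.

Answer: no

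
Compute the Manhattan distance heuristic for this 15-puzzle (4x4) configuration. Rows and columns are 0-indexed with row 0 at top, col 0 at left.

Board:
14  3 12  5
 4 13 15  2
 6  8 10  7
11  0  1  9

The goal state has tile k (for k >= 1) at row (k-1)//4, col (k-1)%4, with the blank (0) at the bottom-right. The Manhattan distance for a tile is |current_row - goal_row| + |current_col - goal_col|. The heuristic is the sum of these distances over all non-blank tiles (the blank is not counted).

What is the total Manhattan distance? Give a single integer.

Answer: 44

Derivation:
Tile 14: at (0,0), goal (3,1), distance |0-3|+|0-1| = 4
Tile 3: at (0,1), goal (0,2), distance |0-0|+|1-2| = 1
Tile 12: at (0,2), goal (2,3), distance |0-2|+|2-3| = 3
Tile 5: at (0,3), goal (1,0), distance |0-1|+|3-0| = 4
Tile 4: at (1,0), goal (0,3), distance |1-0|+|0-3| = 4
Tile 13: at (1,1), goal (3,0), distance |1-3|+|1-0| = 3
Tile 15: at (1,2), goal (3,2), distance |1-3|+|2-2| = 2
Tile 2: at (1,3), goal (0,1), distance |1-0|+|3-1| = 3
Tile 6: at (2,0), goal (1,1), distance |2-1|+|0-1| = 2
Tile 8: at (2,1), goal (1,3), distance |2-1|+|1-3| = 3
Tile 10: at (2,2), goal (2,1), distance |2-2|+|2-1| = 1
Tile 7: at (2,3), goal (1,2), distance |2-1|+|3-2| = 2
Tile 11: at (3,0), goal (2,2), distance |3-2|+|0-2| = 3
Tile 1: at (3,2), goal (0,0), distance |3-0|+|2-0| = 5
Tile 9: at (3,3), goal (2,0), distance |3-2|+|3-0| = 4
Sum: 4 + 1 + 3 + 4 + 4 + 3 + 2 + 3 + 2 + 3 + 1 + 2 + 3 + 5 + 4 = 44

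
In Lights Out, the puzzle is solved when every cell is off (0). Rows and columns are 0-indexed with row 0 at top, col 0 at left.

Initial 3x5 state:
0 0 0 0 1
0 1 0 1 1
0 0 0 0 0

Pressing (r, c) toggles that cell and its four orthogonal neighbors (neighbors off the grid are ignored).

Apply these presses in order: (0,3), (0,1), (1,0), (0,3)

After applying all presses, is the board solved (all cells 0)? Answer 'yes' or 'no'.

After press 1 at (0,3):
0 0 1 1 0
0 1 0 0 1
0 0 0 0 0

After press 2 at (0,1):
1 1 0 1 0
0 0 0 0 1
0 0 0 0 0

After press 3 at (1,0):
0 1 0 1 0
1 1 0 0 1
1 0 0 0 0

After press 4 at (0,3):
0 1 1 0 1
1 1 0 1 1
1 0 0 0 0

Lights still on: 8

Answer: no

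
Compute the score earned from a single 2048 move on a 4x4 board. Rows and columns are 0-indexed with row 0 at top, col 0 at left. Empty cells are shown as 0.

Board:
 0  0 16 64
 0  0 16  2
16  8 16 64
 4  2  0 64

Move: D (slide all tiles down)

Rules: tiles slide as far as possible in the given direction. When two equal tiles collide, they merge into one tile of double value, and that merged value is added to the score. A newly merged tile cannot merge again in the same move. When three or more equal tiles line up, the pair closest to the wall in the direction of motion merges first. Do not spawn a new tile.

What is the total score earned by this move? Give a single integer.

Slide down:
col 0: [0, 0, 16, 4] -> [0, 0, 16, 4]  score +0 (running 0)
col 1: [0, 0, 8, 2] -> [0, 0, 8, 2]  score +0 (running 0)
col 2: [16, 16, 16, 0] -> [0, 0, 16, 32]  score +32 (running 32)
col 3: [64, 2, 64, 64] -> [0, 64, 2, 128]  score +128 (running 160)
Board after move:
  0   0   0   0
  0   0   0  64
 16   8  16   2
  4   2  32 128

Answer: 160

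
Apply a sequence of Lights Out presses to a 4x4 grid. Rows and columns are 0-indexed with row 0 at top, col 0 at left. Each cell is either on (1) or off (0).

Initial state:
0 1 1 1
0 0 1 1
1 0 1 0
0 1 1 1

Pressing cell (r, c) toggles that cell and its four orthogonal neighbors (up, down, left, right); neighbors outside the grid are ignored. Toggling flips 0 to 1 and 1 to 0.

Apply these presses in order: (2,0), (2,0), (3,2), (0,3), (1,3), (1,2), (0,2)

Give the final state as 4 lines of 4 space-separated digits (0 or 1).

After press 1 at (2,0):
0 1 1 1
1 0 1 1
0 1 1 0
1 1 1 1

After press 2 at (2,0):
0 1 1 1
0 0 1 1
1 0 1 0
0 1 1 1

After press 3 at (3,2):
0 1 1 1
0 0 1 1
1 0 0 0
0 0 0 0

After press 4 at (0,3):
0 1 0 0
0 0 1 0
1 0 0 0
0 0 0 0

After press 5 at (1,3):
0 1 0 1
0 0 0 1
1 0 0 1
0 0 0 0

After press 6 at (1,2):
0 1 1 1
0 1 1 0
1 0 1 1
0 0 0 0

After press 7 at (0,2):
0 0 0 0
0 1 0 0
1 0 1 1
0 0 0 0

Answer: 0 0 0 0
0 1 0 0
1 0 1 1
0 0 0 0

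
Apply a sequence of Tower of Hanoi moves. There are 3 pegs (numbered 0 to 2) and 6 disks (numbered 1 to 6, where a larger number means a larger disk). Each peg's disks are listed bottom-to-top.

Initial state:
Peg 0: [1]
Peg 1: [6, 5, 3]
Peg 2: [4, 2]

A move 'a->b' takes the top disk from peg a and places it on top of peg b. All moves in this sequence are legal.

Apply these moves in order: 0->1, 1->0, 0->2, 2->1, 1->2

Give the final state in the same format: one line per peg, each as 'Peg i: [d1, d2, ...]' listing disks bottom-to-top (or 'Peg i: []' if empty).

Answer: Peg 0: []
Peg 1: [6, 5, 3]
Peg 2: [4, 2, 1]

Derivation:
After move 1 (0->1):
Peg 0: []
Peg 1: [6, 5, 3, 1]
Peg 2: [4, 2]

After move 2 (1->0):
Peg 0: [1]
Peg 1: [6, 5, 3]
Peg 2: [4, 2]

After move 3 (0->2):
Peg 0: []
Peg 1: [6, 5, 3]
Peg 2: [4, 2, 1]

After move 4 (2->1):
Peg 0: []
Peg 1: [6, 5, 3, 1]
Peg 2: [4, 2]

After move 5 (1->2):
Peg 0: []
Peg 1: [6, 5, 3]
Peg 2: [4, 2, 1]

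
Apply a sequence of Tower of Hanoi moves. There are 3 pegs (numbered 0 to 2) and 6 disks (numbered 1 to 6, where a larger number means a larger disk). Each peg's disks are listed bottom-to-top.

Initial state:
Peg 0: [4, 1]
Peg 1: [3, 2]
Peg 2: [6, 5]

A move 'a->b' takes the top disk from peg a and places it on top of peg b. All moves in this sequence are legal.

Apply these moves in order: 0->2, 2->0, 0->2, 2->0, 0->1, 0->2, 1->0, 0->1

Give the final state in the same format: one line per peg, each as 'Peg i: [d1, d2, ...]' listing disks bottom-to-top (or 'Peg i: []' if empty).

Answer: Peg 0: []
Peg 1: [3, 2, 1]
Peg 2: [6, 5, 4]

Derivation:
After move 1 (0->2):
Peg 0: [4]
Peg 1: [3, 2]
Peg 2: [6, 5, 1]

After move 2 (2->0):
Peg 0: [4, 1]
Peg 1: [3, 2]
Peg 2: [6, 5]

After move 3 (0->2):
Peg 0: [4]
Peg 1: [3, 2]
Peg 2: [6, 5, 1]

After move 4 (2->0):
Peg 0: [4, 1]
Peg 1: [3, 2]
Peg 2: [6, 5]

After move 5 (0->1):
Peg 0: [4]
Peg 1: [3, 2, 1]
Peg 2: [6, 5]

After move 6 (0->2):
Peg 0: []
Peg 1: [3, 2, 1]
Peg 2: [6, 5, 4]

After move 7 (1->0):
Peg 0: [1]
Peg 1: [3, 2]
Peg 2: [6, 5, 4]

After move 8 (0->1):
Peg 0: []
Peg 1: [3, 2, 1]
Peg 2: [6, 5, 4]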